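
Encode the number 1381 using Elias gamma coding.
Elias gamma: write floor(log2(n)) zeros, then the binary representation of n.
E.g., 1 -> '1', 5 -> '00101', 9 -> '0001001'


num_bits = floor(log2(1381)) + 1 = 11
leading_zeros = num_bits - 1 = 10
binary(1381) = 10101100101

Elias gamma(1381) = '0000000000' + '10101100101' = 000000000010101100101 (21 bits)


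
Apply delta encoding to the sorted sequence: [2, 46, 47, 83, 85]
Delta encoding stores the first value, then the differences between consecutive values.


First value: 2
Deltas:
  46 - 2 = 44
  47 - 46 = 1
  83 - 47 = 36
  85 - 83 = 2


Delta encoded: [2, 44, 1, 36, 2]


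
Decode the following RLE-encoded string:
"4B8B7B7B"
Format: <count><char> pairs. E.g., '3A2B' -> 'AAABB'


Expanding each <count><char> pair:
  4B -> 'BBBB'
  8B -> 'BBBBBBBB'
  7B -> 'BBBBBBB'
  7B -> 'BBBBBBB'

Decoded = BBBBBBBBBBBBBBBBBBBBBBBBBB


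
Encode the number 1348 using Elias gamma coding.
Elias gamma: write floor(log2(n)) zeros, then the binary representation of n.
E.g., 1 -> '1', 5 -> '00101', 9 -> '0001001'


num_bits = floor(log2(1348)) + 1 = 11
leading_zeros = num_bits - 1 = 10
binary(1348) = 10101000100

Elias gamma(1348) = '0000000000' + '10101000100' = 000000000010101000100 (21 bits)


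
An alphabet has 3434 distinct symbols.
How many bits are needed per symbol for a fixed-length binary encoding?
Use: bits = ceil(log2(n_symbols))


log2(3434) = 11.7457
Bracket: 2^11 = 2048 < 3434 <= 2^12 = 4096
So ceil(log2(3434)) = 12

bits = ceil(log2(3434)) = ceil(11.7457) = 12 bits


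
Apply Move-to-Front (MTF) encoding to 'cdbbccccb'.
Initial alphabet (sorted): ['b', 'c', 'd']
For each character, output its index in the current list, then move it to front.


MTF encoding:
'c': index 1 in ['b', 'c', 'd'] -> ['c', 'b', 'd']
'd': index 2 in ['c', 'b', 'd'] -> ['d', 'c', 'b']
'b': index 2 in ['d', 'c', 'b'] -> ['b', 'd', 'c']
'b': index 0 in ['b', 'd', 'c'] -> ['b', 'd', 'c']
'c': index 2 in ['b', 'd', 'c'] -> ['c', 'b', 'd']
'c': index 0 in ['c', 'b', 'd'] -> ['c', 'b', 'd']
'c': index 0 in ['c', 'b', 'd'] -> ['c', 'b', 'd']
'c': index 0 in ['c', 'b', 'd'] -> ['c', 'b', 'd']
'b': index 1 in ['c', 'b', 'd'] -> ['b', 'c', 'd']


Output: [1, 2, 2, 0, 2, 0, 0, 0, 1]


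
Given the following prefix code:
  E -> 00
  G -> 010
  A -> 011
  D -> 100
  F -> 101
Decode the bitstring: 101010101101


Decoding step by step:
Bits 101 -> F
Bits 010 -> G
Bits 101 -> F
Bits 101 -> F


Decoded message: FGFF


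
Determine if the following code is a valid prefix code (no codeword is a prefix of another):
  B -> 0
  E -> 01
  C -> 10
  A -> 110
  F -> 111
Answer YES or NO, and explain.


Checking each pair (does one codeword prefix another?):
  B='0' vs E='01': prefix -- VIOLATION

NO -- this is NOT a valid prefix code. B (0) is a prefix of E (01).


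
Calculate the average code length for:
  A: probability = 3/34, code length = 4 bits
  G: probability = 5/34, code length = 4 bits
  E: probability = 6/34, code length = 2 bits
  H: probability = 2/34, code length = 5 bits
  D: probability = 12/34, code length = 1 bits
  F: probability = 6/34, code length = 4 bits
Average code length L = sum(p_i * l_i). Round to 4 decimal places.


Weighted contributions p_i * l_i:
  A: (3/34) * 4 = 12/34
  G: (5/34) * 4 = 20/34
  E: (6/34) * 2 = 12/34
  H: (2/34) * 5 = 10/34
  D: (12/34) * 1 = 12/34
  F: (6/34) * 4 = 24/34
Sum = (12 + 20 + 12 + 10 + 12 + 24)/34 = 90/34

L = 90/34 = 2.6471 bits/symbol


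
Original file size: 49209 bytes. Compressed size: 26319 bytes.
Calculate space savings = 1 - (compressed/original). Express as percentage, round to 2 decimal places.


ratio = compressed/original = 26319/49209 = 0.534841
savings = 1 - ratio = 1 - 0.534841 = 0.465159
as a percentage: 0.465159 * 100 = 46.52%

Space savings = 1 - 26319/49209 = 46.52%


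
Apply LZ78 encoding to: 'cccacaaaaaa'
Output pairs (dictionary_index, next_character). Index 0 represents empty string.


LZ78 encoding steps:
Dictionary: {0: ''}
Step 1: w='' (idx 0), next='c' -> output (0, 'c'), add 'c' as idx 1
Step 2: w='c' (idx 1), next='c' -> output (1, 'c'), add 'cc' as idx 2
Step 3: w='' (idx 0), next='a' -> output (0, 'a'), add 'a' as idx 3
Step 4: w='c' (idx 1), next='a' -> output (1, 'a'), add 'ca' as idx 4
Step 5: w='a' (idx 3), next='a' -> output (3, 'a'), add 'aa' as idx 5
Step 6: w='aa' (idx 5), next='a' -> output (5, 'a'), add 'aaa' as idx 6


Encoded: [(0, 'c'), (1, 'c'), (0, 'a'), (1, 'a'), (3, 'a'), (5, 'a')]


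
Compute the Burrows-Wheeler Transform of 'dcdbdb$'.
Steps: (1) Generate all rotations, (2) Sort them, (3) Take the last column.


Rotations (sorted):
  0: $dcdbdb -> last char: b
  1: b$dcdbd -> last char: d
  2: bdb$dcd -> last char: d
  3: cdbdb$d -> last char: d
  4: db$dcdb -> last char: b
  5: dbdb$dc -> last char: c
  6: dcdbdb$ -> last char: $


BWT = bdddbc$


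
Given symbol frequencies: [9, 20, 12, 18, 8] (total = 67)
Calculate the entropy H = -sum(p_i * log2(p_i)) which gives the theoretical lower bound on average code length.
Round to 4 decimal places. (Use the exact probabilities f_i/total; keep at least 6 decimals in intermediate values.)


Per-symbol terms -p_i * log2(p_i) with p_i = f_i/67:
  p = 9/67 = 0.134328: log2(p) = -2.896164, -p*log2(p) = 0.389037
  p = 20/67 = 0.298507: log2(p) = -1.744161, -p*log2(p) = 0.520645
  p = 12/67 = 0.179104: log2(p) = -2.481127, -p*log2(p) = 0.444381
  p = 18/67 = 0.268657: log2(p) = -1.896164, -p*log2(p) = 0.509417
  p = 8/67 = 0.119403: log2(p) = -3.066089, -p*log2(p) = 0.366100
H = 0.389037 + 0.520645 + 0.444381 + 0.509417 + 0.366100 = 2.229580

H = 2.2296 bits/symbol


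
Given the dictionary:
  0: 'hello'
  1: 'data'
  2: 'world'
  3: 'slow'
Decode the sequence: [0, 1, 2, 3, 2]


Look up each index in the dictionary:
  0 -> 'hello'
  1 -> 'data'
  2 -> 'world'
  3 -> 'slow'
  2 -> 'world'

Decoded: "hello data world slow world"


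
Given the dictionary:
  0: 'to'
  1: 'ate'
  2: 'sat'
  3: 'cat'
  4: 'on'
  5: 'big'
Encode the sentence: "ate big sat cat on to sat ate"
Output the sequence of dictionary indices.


Look up each word in the dictionary:
  'ate' -> 1
  'big' -> 5
  'sat' -> 2
  'cat' -> 3
  'on' -> 4
  'to' -> 0
  'sat' -> 2
  'ate' -> 1

Encoded: [1, 5, 2, 3, 4, 0, 2, 1]


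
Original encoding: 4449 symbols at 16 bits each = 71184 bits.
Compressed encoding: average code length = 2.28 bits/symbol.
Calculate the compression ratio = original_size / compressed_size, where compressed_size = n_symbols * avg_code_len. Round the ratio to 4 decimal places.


original_size = n_symbols * orig_bits = 4449 * 16 = 71184 bits
compressed_size = n_symbols * avg_code_len = 4449 * 2.28 = 10143.72 bits
ratio = original_size / compressed_size = 71184 / 10143.72 = 7.0175

Compression ratio = 7.0175


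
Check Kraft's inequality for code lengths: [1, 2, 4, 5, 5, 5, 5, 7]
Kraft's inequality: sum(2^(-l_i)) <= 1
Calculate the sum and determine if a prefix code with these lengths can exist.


Sum = 2^(-1) + 2^(-2) + 2^(-4) + 2^(-5) + 2^(-5) + 2^(-5) + 2^(-5) + 2^(-7)
    = 0.5 + 0.25 + 0.0625 + 0.03125 + 0.03125 + 0.03125 + 0.03125 + 0.0078125
    = 121/128 = 0.9453125
Since 0.9453125 <= 1, Kraft's inequality IS satisfied.
A prefix code with these lengths CAN exist.

Kraft sum = 0.9453125. Satisfied.


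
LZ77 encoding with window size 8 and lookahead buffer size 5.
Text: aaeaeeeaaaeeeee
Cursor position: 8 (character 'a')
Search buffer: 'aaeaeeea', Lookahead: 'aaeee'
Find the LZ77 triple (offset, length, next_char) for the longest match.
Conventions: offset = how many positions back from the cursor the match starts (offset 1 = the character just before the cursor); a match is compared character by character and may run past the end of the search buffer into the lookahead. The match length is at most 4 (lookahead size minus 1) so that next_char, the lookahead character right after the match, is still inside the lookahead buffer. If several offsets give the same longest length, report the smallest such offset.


Try each offset into the search buffer:
  offset=1 (pos 7, char 'a'): match length 2
  offset=2 (pos 6, char 'e'): match length 0
  offset=3 (pos 5, char 'e'): match length 0
  offset=4 (pos 4, char 'e'): match length 0
  offset=5 (pos 3, char 'a'): match length 1
  offset=6 (pos 2, char 'e'): match length 0
  offset=7 (pos 1, char 'a'): match length 1
  offset=8 (pos 0, char 'a'): match length 3
Longest match has length 3 at offset 8.
next_char = character at position 8 + 3 = 11 -> 'e'

Best match: offset=8, length=3 (matching 'aae' starting at position 0)
LZ77 triple: (8, 3, 'e')


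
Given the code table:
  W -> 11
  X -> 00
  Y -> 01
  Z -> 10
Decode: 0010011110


Decoding:
00 -> X
10 -> Z
01 -> Y
11 -> W
10 -> Z


Result: XZYWZ


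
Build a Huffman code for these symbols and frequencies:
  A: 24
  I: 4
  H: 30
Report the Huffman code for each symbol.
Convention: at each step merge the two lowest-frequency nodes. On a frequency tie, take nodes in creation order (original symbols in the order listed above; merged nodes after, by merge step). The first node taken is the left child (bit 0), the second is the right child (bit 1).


Huffman tree construction:
Step 1: Merge I(4) + A(24) = 28
Step 2: Merge (I+A)(28) + H(30) = 58
Read each symbol's code off the tree from the root (left child = 0, right child = 1).

Codes:
  A: 01 (length 2)
  I: 00 (length 2)
  H: 1 (length 1)
Average code length: 86/58 = 1.4828 bits/symbol


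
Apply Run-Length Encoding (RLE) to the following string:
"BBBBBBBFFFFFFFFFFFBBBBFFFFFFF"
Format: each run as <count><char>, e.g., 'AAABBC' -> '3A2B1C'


Scanning runs left to right:
  i=0: run of 'B' x 7 -> '7B'
  i=7: run of 'F' x 11 -> '11F'
  i=18: run of 'B' x 4 -> '4B'
  i=22: run of 'F' x 7 -> '7F'

RLE = 7B11F4B7F


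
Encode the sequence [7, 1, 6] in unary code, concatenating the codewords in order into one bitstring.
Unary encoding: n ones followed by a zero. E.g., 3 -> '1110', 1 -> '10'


Encode each number as n ones followed by a terminating 0:
  7 -> 11111110 (8 bits)
  1 -> 10 (2 bits)
  6 -> 1111110 (7 bits)
Total length = 8 + 2 + 7 = 17 bits.

Unary([7, 1, 6]) = 11111110101111110 (17 bits)


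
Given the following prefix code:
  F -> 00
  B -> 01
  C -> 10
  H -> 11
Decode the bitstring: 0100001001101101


Decoding step by step:
Bits 01 -> B
Bits 00 -> F
Bits 00 -> F
Bits 10 -> C
Bits 01 -> B
Bits 10 -> C
Bits 11 -> H
Bits 01 -> B


Decoded message: BFFCBCHB


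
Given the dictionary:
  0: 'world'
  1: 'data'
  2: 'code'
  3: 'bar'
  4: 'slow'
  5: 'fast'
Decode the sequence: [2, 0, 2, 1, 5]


Look up each index in the dictionary:
  2 -> 'code'
  0 -> 'world'
  2 -> 'code'
  1 -> 'data'
  5 -> 'fast'

Decoded: "code world code data fast"


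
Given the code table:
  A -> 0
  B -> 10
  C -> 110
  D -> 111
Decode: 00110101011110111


Decoding:
0 -> A
0 -> A
110 -> C
10 -> B
10 -> B
111 -> D
10 -> B
111 -> D


Result: AACBBDBD


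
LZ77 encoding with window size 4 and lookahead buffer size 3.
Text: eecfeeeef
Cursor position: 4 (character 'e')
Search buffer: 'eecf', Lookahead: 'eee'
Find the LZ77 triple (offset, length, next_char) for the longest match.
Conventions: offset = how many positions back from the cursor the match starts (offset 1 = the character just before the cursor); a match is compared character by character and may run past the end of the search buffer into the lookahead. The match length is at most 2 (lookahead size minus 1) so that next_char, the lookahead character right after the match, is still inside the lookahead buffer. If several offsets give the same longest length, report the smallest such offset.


Try each offset into the search buffer:
  offset=1 (pos 3, char 'f'): match length 0
  offset=2 (pos 2, char 'c'): match length 0
  offset=3 (pos 1, char 'e'): match length 1
  offset=4 (pos 0, char 'e'): match length 2
Longest match has length 2 at offset 4.
next_char = character at position 4 + 2 = 6 -> 'e'

Best match: offset=4, length=2 (matching 'ee' starting at position 0)
LZ77 triple: (4, 2, 'e')


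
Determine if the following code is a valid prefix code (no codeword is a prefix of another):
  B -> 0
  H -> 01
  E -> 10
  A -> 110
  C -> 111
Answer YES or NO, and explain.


Checking each pair (does one codeword prefix another?):
  B='0' vs H='01': prefix -- VIOLATION

NO -- this is NOT a valid prefix code. B (0) is a prefix of H (01).


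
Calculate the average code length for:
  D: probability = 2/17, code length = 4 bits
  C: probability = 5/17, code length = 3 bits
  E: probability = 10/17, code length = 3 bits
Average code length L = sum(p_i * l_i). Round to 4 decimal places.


Weighted contributions p_i * l_i:
  D: (2/17) * 4 = 8/17
  C: (5/17) * 3 = 15/17
  E: (10/17) * 3 = 30/17
Sum = (8 + 15 + 30)/17 = 53/17

L = 53/17 = 3.1176 bits/symbol


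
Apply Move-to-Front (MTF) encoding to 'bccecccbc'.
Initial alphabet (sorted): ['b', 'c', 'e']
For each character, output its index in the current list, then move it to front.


MTF encoding:
'b': index 0 in ['b', 'c', 'e'] -> ['b', 'c', 'e']
'c': index 1 in ['b', 'c', 'e'] -> ['c', 'b', 'e']
'c': index 0 in ['c', 'b', 'e'] -> ['c', 'b', 'e']
'e': index 2 in ['c', 'b', 'e'] -> ['e', 'c', 'b']
'c': index 1 in ['e', 'c', 'b'] -> ['c', 'e', 'b']
'c': index 0 in ['c', 'e', 'b'] -> ['c', 'e', 'b']
'c': index 0 in ['c', 'e', 'b'] -> ['c', 'e', 'b']
'b': index 2 in ['c', 'e', 'b'] -> ['b', 'c', 'e']
'c': index 1 in ['b', 'c', 'e'] -> ['c', 'b', 'e']


Output: [0, 1, 0, 2, 1, 0, 0, 2, 1]


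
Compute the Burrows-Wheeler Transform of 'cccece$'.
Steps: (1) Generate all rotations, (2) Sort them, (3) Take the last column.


Rotations (sorted):
  0: $cccece -> last char: e
  1: cccece$ -> last char: $
  2: ccece$c -> last char: c
  3: ce$ccce -> last char: e
  4: cece$cc -> last char: c
  5: e$cccec -> last char: c
  6: ece$ccc -> last char: c


BWT = e$ceccc


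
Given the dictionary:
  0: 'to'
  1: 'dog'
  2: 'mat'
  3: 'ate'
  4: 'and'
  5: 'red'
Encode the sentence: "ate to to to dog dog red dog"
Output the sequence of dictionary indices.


Look up each word in the dictionary:
  'ate' -> 3
  'to' -> 0
  'to' -> 0
  'to' -> 0
  'dog' -> 1
  'dog' -> 1
  'red' -> 5
  'dog' -> 1

Encoded: [3, 0, 0, 0, 1, 1, 5, 1]


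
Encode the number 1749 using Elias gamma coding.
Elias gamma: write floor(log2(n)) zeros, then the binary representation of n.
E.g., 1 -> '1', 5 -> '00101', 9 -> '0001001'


num_bits = floor(log2(1749)) + 1 = 11
leading_zeros = num_bits - 1 = 10
binary(1749) = 11011010101

Elias gamma(1749) = '0000000000' + '11011010101' = 000000000011011010101 (21 bits)


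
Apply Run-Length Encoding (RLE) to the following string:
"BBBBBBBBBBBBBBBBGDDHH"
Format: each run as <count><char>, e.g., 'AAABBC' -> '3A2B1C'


Scanning runs left to right:
  i=0: run of 'B' x 16 -> '16B'
  i=16: run of 'G' x 1 -> '1G'
  i=17: run of 'D' x 2 -> '2D'
  i=19: run of 'H' x 2 -> '2H'

RLE = 16B1G2D2H


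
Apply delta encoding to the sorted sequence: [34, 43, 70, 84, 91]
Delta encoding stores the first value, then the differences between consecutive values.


First value: 34
Deltas:
  43 - 34 = 9
  70 - 43 = 27
  84 - 70 = 14
  91 - 84 = 7


Delta encoded: [34, 9, 27, 14, 7]


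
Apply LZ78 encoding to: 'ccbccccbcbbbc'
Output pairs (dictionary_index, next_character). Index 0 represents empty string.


LZ78 encoding steps:
Dictionary: {0: ''}
Step 1: w='' (idx 0), next='c' -> output (0, 'c'), add 'c' as idx 1
Step 2: w='c' (idx 1), next='b' -> output (1, 'b'), add 'cb' as idx 2
Step 3: w='c' (idx 1), next='c' -> output (1, 'c'), add 'cc' as idx 3
Step 4: w='cc' (idx 3), next='b' -> output (3, 'b'), add 'ccb' as idx 4
Step 5: w='cb' (idx 2), next='b' -> output (2, 'b'), add 'cbb' as idx 5
Step 6: w='' (idx 0), next='b' -> output (0, 'b'), add 'b' as idx 6
Step 7: w='c' (idx 1), end of input -> output (1, '')


Encoded: [(0, 'c'), (1, 'b'), (1, 'c'), (3, 'b'), (2, 'b'), (0, 'b'), (1, '')]


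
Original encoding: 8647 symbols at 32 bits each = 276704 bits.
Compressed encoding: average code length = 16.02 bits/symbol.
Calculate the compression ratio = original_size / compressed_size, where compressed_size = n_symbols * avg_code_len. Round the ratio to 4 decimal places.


original_size = n_symbols * orig_bits = 8647 * 32 = 276704 bits
compressed_size = n_symbols * avg_code_len = 8647 * 16.02 = 138524.94 bits
ratio = original_size / compressed_size = 276704 / 138524.94 = 1.9975

Compression ratio = 1.9975


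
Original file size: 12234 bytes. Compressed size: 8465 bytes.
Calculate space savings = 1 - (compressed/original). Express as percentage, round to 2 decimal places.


ratio = compressed/original = 8465/12234 = 0.691924
savings = 1 - ratio = 1 - 0.691924 = 0.308076
as a percentage: 0.308076 * 100 = 30.81%

Space savings = 1 - 8465/12234 = 30.81%


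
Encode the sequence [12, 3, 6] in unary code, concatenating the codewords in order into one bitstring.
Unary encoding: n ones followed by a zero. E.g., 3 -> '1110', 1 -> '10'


Encode each number as n ones followed by a terminating 0:
  12 -> 1111111111110 (13 bits)
  3 -> 1110 (4 bits)
  6 -> 1111110 (7 bits)
Total length = 13 + 4 + 7 = 24 bits.

Unary([12, 3, 6]) = 111111111111011101111110 (24 bits)


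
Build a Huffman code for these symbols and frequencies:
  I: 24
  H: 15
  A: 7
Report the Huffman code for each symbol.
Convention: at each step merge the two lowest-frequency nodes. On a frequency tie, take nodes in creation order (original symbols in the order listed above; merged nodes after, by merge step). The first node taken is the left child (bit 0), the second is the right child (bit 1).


Huffman tree construction:
Step 1: Merge A(7) + H(15) = 22
Step 2: Merge (A+H)(22) + I(24) = 46
Read each symbol's code off the tree from the root (left child = 0, right child = 1).

Codes:
  I: 1 (length 1)
  H: 01 (length 2)
  A: 00 (length 2)
Average code length: 68/46 = 1.4783 bits/symbol


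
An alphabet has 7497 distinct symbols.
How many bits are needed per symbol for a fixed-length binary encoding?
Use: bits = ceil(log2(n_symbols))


log2(7497) = 12.8721
Bracket: 2^12 = 4096 < 7497 <= 2^13 = 8192
So ceil(log2(7497)) = 13

bits = ceil(log2(7497)) = ceil(12.8721) = 13 bits


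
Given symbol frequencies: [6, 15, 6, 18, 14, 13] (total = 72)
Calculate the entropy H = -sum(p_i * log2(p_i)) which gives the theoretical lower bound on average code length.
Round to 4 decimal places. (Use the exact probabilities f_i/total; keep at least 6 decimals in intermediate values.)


Per-symbol terms -p_i * log2(p_i) with p_i = f_i/72:
  p = 6/72 = 0.083333: log2(p) = -3.584963, -p*log2(p) = 0.298747
  p = 15/72 = 0.208333: log2(p) = -2.263034, -p*log2(p) = 0.471466
  p = 6/72 = 0.083333: log2(p) = -3.584963, -p*log2(p) = 0.298747
  p = 18/72 = 0.250000: log2(p) = -2.000000, -p*log2(p) = 0.500000
  p = 14/72 = 0.194444: log2(p) = -2.362570, -p*log2(p) = 0.459389
  p = 13/72 = 0.180556: log2(p) = -2.469485, -p*log2(p) = 0.445879
H = 0.298747 + 0.471466 + 0.298747 + 0.500000 + 0.459389 + 0.445879 = 2.474228

H = 2.4742 bits/symbol


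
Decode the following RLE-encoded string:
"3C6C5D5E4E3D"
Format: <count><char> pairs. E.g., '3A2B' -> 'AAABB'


Expanding each <count><char> pair:
  3C -> 'CCC'
  6C -> 'CCCCCC'
  5D -> 'DDDDD'
  5E -> 'EEEEE'
  4E -> 'EEEE'
  3D -> 'DDD'

Decoded = CCCCCCCCCDDDDDEEEEEEEEEDDD


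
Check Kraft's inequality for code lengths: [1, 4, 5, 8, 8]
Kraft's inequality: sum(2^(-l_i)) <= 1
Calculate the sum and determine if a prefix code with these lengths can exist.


Sum = 2^(-1) + 2^(-4) + 2^(-5) + 2^(-8) + 2^(-8)
    = 0.5 + 0.0625 + 0.03125 + 0.00390625 + 0.00390625
    = 154/256 = 0.6015625
Since 0.6015625 <= 1, Kraft's inequality IS satisfied.
A prefix code with these lengths CAN exist.

Kraft sum = 0.6015625. Satisfied.


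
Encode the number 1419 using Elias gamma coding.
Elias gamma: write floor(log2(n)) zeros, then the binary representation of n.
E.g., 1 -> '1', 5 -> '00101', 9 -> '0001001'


num_bits = floor(log2(1419)) + 1 = 11
leading_zeros = num_bits - 1 = 10
binary(1419) = 10110001011

Elias gamma(1419) = '0000000000' + '10110001011' = 000000000010110001011 (21 bits)


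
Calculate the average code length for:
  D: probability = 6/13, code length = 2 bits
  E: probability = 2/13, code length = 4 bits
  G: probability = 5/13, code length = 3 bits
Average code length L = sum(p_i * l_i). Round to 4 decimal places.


Weighted contributions p_i * l_i:
  D: (6/13) * 2 = 12/13
  E: (2/13) * 4 = 8/13
  G: (5/13) * 3 = 15/13
Sum = (12 + 8 + 15)/13 = 35/13

L = 35/13 = 2.6923 bits/symbol


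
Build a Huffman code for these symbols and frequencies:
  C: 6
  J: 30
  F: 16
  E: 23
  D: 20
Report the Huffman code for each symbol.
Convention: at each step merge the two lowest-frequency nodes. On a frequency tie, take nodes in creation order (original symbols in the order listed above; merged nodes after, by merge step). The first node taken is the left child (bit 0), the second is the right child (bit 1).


Huffman tree construction:
Step 1: Merge C(6) + F(16) = 22
Step 2: Merge D(20) + (C+F)(22) = 42
Step 3: Merge E(23) + J(30) = 53
Step 4: Merge (D+(C+F))(42) + (E+J)(53) = 95
Read each symbol's code off the tree from the root (left child = 0, right child = 1).

Codes:
  C: 010 (length 3)
  J: 11 (length 2)
  F: 011 (length 3)
  E: 10 (length 2)
  D: 00 (length 2)
Average code length: 212/95 = 2.2316 bits/symbol


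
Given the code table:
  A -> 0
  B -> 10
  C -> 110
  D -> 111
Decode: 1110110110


Decoding:
111 -> D
0 -> A
110 -> C
110 -> C


Result: DACC


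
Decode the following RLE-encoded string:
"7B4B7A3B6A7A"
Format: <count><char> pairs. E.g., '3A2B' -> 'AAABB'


Expanding each <count><char> pair:
  7B -> 'BBBBBBB'
  4B -> 'BBBB'
  7A -> 'AAAAAAA'
  3B -> 'BBB'
  6A -> 'AAAAAA'
  7A -> 'AAAAAAA'

Decoded = BBBBBBBBBBBAAAAAAABBBAAAAAAAAAAAAA


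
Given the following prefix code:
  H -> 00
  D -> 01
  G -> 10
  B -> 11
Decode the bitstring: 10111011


Decoding step by step:
Bits 10 -> G
Bits 11 -> B
Bits 10 -> G
Bits 11 -> B


Decoded message: GBGB


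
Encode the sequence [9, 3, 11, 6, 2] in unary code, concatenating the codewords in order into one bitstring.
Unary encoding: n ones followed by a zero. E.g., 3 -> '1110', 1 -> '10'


Encode each number as n ones followed by a terminating 0:
  9 -> 1111111110 (10 bits)
  3 -> 1110 (4 bits)
  11 -> 111111111110 (12 bits)
  6 -> 1111110 (7 bits)
  2 -> 110 (3 bits)
Total length = 10 + 4 + 12 + 7 + 3 = 36 bits.

Unary([9, 3, 11, 6, 2]) = 111111111011101111111111101111110110 (36 bits)


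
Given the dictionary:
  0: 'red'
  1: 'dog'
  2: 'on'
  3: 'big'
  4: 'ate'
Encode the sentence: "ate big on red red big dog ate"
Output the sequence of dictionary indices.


Look up each word in the dictionary:
  'ate' -> 4
  'big' -> 3
  'on' -> 2
  'red' -> 0
  'red' -> 0
  'big' -> 3
  'dog' -> 1
  'ate' -> 4

Encoded: [4, 3, 2, 0, 0, 3, 1, 4]


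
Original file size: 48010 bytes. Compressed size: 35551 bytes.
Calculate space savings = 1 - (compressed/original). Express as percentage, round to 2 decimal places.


ratio = compressed/original = 35551/48010 = 0.740492
savings = 1 - ratio = 1 - 0.740492 = 0.259508
as a percentage: 0.259508 * 100 = 25.95%

Space savings = 1 - 35551/48010 = 25.95%


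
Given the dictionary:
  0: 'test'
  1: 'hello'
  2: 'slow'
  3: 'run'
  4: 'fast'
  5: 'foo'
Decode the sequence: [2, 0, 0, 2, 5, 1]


Look up each index in the dictionary:
  2 -> 'slow'
  0 -> 'test'
  0 -> 'test'
  2 -> 'slow'
  5 -> 'foo'
  1 -> 'hello'

Decoded: "slow test test slow foo hello"


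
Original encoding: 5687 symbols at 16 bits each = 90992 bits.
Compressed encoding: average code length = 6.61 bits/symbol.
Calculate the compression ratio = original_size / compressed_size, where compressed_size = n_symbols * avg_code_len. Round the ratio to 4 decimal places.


original_size = n_symbols * orig_bits = 5687 * 16 = 90992 bits
compressed_size = n_symbols * avg_code_len = 5687 * 6.61 = 37591.07 bits
ratio = original_size / compressed_size = 90992 / 37591.07 = 2.4206

Compression ratio = 2.4206


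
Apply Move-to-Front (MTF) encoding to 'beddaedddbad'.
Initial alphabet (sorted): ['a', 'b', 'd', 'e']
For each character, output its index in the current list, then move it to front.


MTF encoding:
'b': index 1 in ['a', 'b', 'd', 'e'] -> ['b', 'a', 'd', 'e']
'e': index 3 in ['b', 'a', 'd', 'e'] -> ['e', 'b', 'a', 'd']
'd': index 3 in ['e', 'b', 'a', 'd'] -> ['d', 'e', 'b', 'a']
'd': index 0 in ['d', 'e', 'b', 'a'] -> ['d', 'e', 'b', 'a']
'a': index 3 in ['d', 'e', 'b', 'a'] -> ['a', 'd', 'e', 'b']
'e': index 2 in ['a', 'd', 'e', 'b'] -> ['e', 'a', 'd', 'b']
'd': index 2 in ['e', 'a', 'd', 'b'] -> ['d', 'e', 'a', 'b']
'd': index 0 in ['d', 'e', 'a', 'b'] -> ['d', 'e', 'a', 'b']
'd': index 0 in ['d', 'e', 'a', 'b'] -> ['d', 'e', 'a', 'b']
'b': index 3 in ['d', 'e', 'a', 'b'] -> ['b', 'd', 'e', 'a']
'a': index 3 in ['b', 'd', 'e', 'a'] -> ['a', 'b', 'd', 'e']
'd': index 2 in ['a', 'b', 'd', 'e'] -> ['d', 'a', 'b', 'e']


Output: [1, 3, 3, 0, 3, 2, 2, 0, 0, 3, 3, 2]


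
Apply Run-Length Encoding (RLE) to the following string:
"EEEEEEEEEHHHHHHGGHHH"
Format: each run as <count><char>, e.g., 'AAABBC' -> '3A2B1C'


Scanning runs left to right:
  i=0: run of 'E' x 9 -> '9E'
  i=9: run of 'H' x 6 -> '6H'
  i=15: run of 'G' x 2 -> '2G'
  i=17: run of 'H' x 3 -> '3H'

RLE = 9E6H2G3H


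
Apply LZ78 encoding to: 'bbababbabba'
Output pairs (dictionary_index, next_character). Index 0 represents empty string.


LZ78 encoding steps:
Dictionary: {0: ''}
Step 1: w='' (idx 0), next='b' -> output (0, 'b'), add 'b' as idx 1
Step 2: w='b' (idx 1), next='a' -> output (1, 'a'), add 'ba' as idx 2
Step 3: w='ba' (idx 2), next='b' -> output (2, 'b'), add 'bab' as idx 3
Step 4: w='bab' (idx 3), next='b' -> output (3, 'b'), add 'babb' as idx 4
Step 5: w='' (idx 0), next='a' -> output (0, 'a'), add 'a' as idx 5


Encoded: [(0, 'b'), (1, 'a'), (2, 'b'), (3, 'b'), (0, 'a')]


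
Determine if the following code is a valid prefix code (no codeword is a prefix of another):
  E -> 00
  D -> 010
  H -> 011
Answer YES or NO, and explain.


Checking each pair (does one codeword prefix another?):
  E='00' vs D='010': no prefix
  E='00' vs H='011': no prefix
  D='010' vs E='00': no prefix
  D='010' vs H='011': no prefix
  H='011' vs E='00': no prefix
  H='011' vs D='010': no prefix
No violation found over all pairs.

YES -- this is a valid prefix code. No codeword is a prefix of any other codeword.


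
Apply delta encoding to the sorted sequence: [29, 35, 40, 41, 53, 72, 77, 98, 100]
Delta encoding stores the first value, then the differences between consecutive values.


First value: 29
Deltas:
  35 - 29 = 6
  40 - 35 = 5
  41 - 40 = 1
  53 - 41 = 12
  72 - 53 = 19
  77 - 72 = 5
  98 - 77 = 21
  100 - 98 = 2


Delta encoded: [29, 6, 5, 1, 12, 19, 5, 21, 2]


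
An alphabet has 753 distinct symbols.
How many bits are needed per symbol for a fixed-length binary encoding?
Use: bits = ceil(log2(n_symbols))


log2(753) = 9.5565
Bracket: 2^9 = 512 < 753 <= 2^10 = 1024
So ceil(log2(753)) = 10

bits = ceil(log2(753)) = ceil(9.5565) = 10 bits


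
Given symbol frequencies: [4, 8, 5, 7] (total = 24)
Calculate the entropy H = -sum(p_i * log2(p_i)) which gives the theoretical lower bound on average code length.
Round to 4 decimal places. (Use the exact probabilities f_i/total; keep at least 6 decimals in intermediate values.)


Per-symbol terms -p_i * log2(p_i) with p_i = f_i/24:
  p = 4/24 = 0.166667: log2(p) = -2.584963, -p*log2(p) = 0.430827
  p = 8/24 = 0.333333: log2(p) = -1.584963, -p*log2(p) = 0.528321
  p = 5/24 = 0.208333: log2(p) = -2.263034, -p*log2(p) = 0.471466
  p = 7/24 = 0.291667: log2(p) = -1.777608, -p*log2(p) = 0.518469
H = 0.430827 + 0.528321 + 0.471466 + 0.518469 = 1.949083

H = 1.9491 bits/symbol


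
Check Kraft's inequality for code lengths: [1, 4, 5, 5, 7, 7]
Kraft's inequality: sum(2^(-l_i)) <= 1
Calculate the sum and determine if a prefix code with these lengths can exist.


Sum = 2^(-1) + 2^(-4) + 2^(-5) + 2^(-5) + 2^(-7) + 2^(-7)
    = 0.5 + 0.0625 + 0.03125 + 0.03125 + 0.0078125 + 0.0078125
    = 82/128 = 0.640625
Since 0.640625 <= 1, Kraft's inequality IS satisfied.
A prefix code with these lengths CAN exist.

Kraft sum = 0.640625. Satisfied.


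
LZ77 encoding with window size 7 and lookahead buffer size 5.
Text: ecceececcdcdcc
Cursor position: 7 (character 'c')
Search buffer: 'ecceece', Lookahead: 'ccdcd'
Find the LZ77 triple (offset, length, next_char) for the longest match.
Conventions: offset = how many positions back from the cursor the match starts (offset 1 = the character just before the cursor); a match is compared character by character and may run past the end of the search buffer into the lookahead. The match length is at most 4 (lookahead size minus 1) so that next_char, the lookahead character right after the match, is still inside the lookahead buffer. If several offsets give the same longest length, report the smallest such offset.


Try each offset into the search buffer:
  offset=1 (pos 6, char 'e'): match length 0
  offset=2 (pos 5, char 'c'): match length 1
  offset=3 (pos 4, char 'e'): match length 0
  offset=4 (pos 3, char 'e'): match length 0
  offset=5 (pos 2, char 'c'): match length 1
  offset=6 (pos 1, char 'c'): match length 2
  offset=7 (pos 0, char 'e'): match length 0
Longest match has length 2 at offset 6.
next_char = character at position 7 + 2 = 9 -> 'd'

Best match: offset=6, length=2 (matching 'cc' starting at position 1)
LZ77 triple: (6, 2, 'd')


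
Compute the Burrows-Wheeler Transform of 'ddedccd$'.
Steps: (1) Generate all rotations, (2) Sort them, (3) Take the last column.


Rotations (sorted):
  0: $ddedccd -> last char: d
  1: ccd$dded -> last char: d
  2: cd$ddedc -> last char: c
  3: d$ddedcc -> last char: c
  4: dccd$dde -> last char: e
  5: ddedccd$ -> last char: $
  6: dedccd$d -> last char: d
  7: edccd$dd -> last char: d


BWT = ddcce$dd


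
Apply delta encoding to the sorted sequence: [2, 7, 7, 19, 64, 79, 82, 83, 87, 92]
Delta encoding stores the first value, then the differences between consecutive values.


First value: 2
Deltas:
  7 - 2 = 5
  7 - 7 = 0
  19 - 7 = 12
  64 - 19 = 45
  79 - 64 = 15
  82 - 79 = 3
  83 - 82 = 1
  87 - 83 = 4
  92 - 87 = 5


Delta encoded: [2, 5, 0, 12, 45, 15, 3, 1, 4, 5]


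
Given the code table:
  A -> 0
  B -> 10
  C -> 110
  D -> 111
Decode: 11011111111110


Decoding:
110 -> C
111 -> D
111 -> D
111 -> D
10 -> B


Result: CDDDB


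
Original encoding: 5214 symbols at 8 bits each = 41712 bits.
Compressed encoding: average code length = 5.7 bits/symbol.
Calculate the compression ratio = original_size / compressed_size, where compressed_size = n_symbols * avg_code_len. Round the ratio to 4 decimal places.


original_size = n_symbols * orig_bits = 5214 * 8 = 41712 bits
compressed_size = n_symbols * avg_code_len = 5214 * 5.7 = 29719.8 bits
ratio = original_size / compressed_size = 41712 / 29719.8 = 1.4035

Compression ratio = 1.4035


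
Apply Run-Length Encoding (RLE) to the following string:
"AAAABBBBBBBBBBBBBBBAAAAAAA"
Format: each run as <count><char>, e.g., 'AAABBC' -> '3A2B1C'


Scanning runs left to right:
  i=0: run of 'A' x 4 -> '4A'
  i=4: run of 'B' x 15 -> '15B'
  i=19: run of 'A' x 7 -> '7A'

RLE = 4A15B7A


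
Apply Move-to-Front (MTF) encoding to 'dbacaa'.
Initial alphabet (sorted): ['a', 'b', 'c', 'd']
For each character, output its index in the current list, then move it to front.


MTF encoding:
'd': index 3 in ['a', 'b', 'c', 'd'] -> ['d', 'a', 'b', 'c']
'b': index 2 in ['d', 'a', 'b', 'c'] -> ['b', 'd', 'a', 'c']
'a': index 2 in ['b', 'd', 'a', 'c'] -> ['a', 'b', 'd', 'c']
'c': index 3 in ['a', 'b', 'd', 'c'] -> ['c', 'a', 'b', 'd']
'a': index 1 in ['c', 'a', 'b', 'd'] -> ['a', 'c', 'b', 'd']
'a': index 0 in ['a', 'c', 'b', 'd'] -> ['a', 'c', 'b', 'd']


Output: [3, 2, 2, 3, 1, 0]


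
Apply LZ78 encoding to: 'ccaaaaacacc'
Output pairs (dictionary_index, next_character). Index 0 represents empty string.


LZ78 encoding steps:
Dictionary: {0: ''}
Step 1: w='' (idx 0), next='c' -> output (0, 'c'), add 'c' as idx 1
Step 2: w='c' (idx 1), next='a' -> output (1, 'a'), add 'ca' as idx 2
Step 3: w='' (idx 0), next='a' -> output (0, 'a'), add 'a' as idx 3
Step 4: w='a' (idx 3), next='a' -> output (3, 'a'), add 'aa' as idx 4
Step 5: w='a' (idx 3), next='c' -> output (3, 'c'), add 'ac' as idx 5
Step 6: w='ac' (idx 5), next='c' -> output (5, 'c'), add 'acc' as idx 6


Encoded: [(0, 'c'), (1, 'a'), (0, 'a'), (3, 'a'), (3, 'c'), (5, 'c')]


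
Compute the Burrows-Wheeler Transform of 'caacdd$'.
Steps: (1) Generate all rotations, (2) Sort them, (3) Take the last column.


Rotations (sorted):
  0: $caacdd -> last char: d
  1: aacdd$c -> last char: c
  2: acdd$ca -> last char: a
  3: caacdd$ -> last char: $
  4: cdd$caa -> last char: a
  5: d$caacd -> last char: d
  6: dd$caac -> last char: c


BWT = dca$adc


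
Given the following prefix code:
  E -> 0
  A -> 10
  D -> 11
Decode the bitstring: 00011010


Decoding step by step:
Bits 0 -> E
Bits 0 -> E
Bits 0 -> E
Bits 11 -> D
Bits 0 -> E
Bits 10 -> A


Decoded message: EEEDEA


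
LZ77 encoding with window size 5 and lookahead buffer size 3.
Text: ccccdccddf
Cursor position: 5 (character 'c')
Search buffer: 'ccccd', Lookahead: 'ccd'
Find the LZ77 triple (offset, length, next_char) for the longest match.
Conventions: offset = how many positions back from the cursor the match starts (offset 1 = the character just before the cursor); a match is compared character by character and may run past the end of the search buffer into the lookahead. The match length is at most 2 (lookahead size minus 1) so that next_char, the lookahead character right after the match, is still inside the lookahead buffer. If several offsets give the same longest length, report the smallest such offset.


Try each offset into the search buffer:
  offset=1 (pos 4, char 'd'): match length 0
  offset=2 (pos 3, char 'c'): match length 1
  offset=3 (pos 2, char 'c'): match length 2
  offset=4 (pos 1, char 'c'): match length 2
  offset=5 (pos 0, char 'c'): match length 2
Longest match has length 2, found at offsets 3, 4, 5; take the smallest, offset 3.
next_char = character at position 5 + 2 = 7 -> 'd'

Best match: offset=3, length=2 (matching 'cc' starting at position 2)
LZ77 triple: (3, 2, 'd')


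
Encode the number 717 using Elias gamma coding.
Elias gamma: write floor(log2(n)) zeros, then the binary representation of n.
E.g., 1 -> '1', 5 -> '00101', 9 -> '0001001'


num_bits = floor(log2(717)) + 1 = 10
leading_zeros = num_bits - 1 = 9
binary(717) = 1011001101

Elias gamma(717) = '000000000' + '1011001101' = 0000000001011001101 (19 bits)


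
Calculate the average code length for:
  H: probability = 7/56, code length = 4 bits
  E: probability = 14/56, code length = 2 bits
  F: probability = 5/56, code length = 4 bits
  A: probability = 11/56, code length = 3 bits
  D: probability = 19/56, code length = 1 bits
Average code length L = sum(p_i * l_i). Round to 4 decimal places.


Weighted contributions p_i * l_i:
  H: (7/56) * 4 = 28/56
  E: (14/56) * 2 = 28/56
  F: (5/56) * 4 = 20/56
  A: (11/56) * 3 = 33/56
  D: (19/56) * 1 = 19/56
Sum = (28 + 28 + 20 + 33 + 19)/56 = 128/56

L = 128/56 = 2.2857 bits/symbol


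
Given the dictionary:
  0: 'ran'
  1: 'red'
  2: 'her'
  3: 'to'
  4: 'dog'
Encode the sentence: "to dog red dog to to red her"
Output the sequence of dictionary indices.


Look up each word in the dictionary:
  'to' -> 3
  'dog' -> 4
  'red' -> 1
  'dog' -> 4
  'to' -> 3
  'to' -> 3
  'red' -> 1
  'her' -> 2

Encoded: [3, 4, 1, 4, 3, 3, 1, 2]


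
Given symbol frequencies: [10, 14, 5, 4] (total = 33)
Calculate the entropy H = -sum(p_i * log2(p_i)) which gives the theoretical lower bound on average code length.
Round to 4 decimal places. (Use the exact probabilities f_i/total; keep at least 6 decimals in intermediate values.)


Per-symbol terms -p_i * log2(p_i) with p_i = f_i/33:
  p = 10/33 = 0.303030: log2(p) = -1.722466, -p*log2(p) = 0.521959
  p = 14/33 = 0.424242: log2(p) = -1.237039, -p*log2(p) = 0.524805
  p = 5/33 = 0.151515: log2(p) = -2.722466, -p*log2(p) = 0.412495
  p = 4/33 = 0.121212: log2(p) = -3.044394, -p*log2(p) = 0.369017
H = 0.521959 + 0.524805 + 0.412495 + 0.369017 = 1.828276

H = 1.8283 bits/symbol


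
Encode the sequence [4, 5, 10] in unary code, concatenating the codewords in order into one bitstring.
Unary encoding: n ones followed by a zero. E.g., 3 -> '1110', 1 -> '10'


Encode each number as n ones followed by a terminating 0:
  4 -> 11110 (5 bits)
  5 -> 111110 (6 bits)
  10 -> 11111111110 (11 bits)
Total length = 5 + 6 + 11 = 22 bits.

Unary([4, 5, 10]) = 1111011111011111111110 (22 bits)


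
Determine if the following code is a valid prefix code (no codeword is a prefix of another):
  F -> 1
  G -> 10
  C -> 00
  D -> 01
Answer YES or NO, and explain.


Checking each pair (does one codeword prefix another?):
  F='1' vs G='10': prefix -- VIOLATION

NO -- this is NOT a valid prefix code. F (1) is a prefix of G (10).


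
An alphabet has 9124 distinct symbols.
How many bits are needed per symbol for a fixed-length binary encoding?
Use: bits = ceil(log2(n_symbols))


log2(9124) = 13.1555
Bracket: 2^13 = 8192 < 9124 <= 2^14 = 16384
So ceil(log2(9124)) = 14

bits = ceil(log2(9124)) = ceil(13.1555) = 14 bits


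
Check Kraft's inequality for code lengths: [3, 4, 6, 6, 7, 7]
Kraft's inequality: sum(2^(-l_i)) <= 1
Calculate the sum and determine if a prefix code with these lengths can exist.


Sum = 2^(-3) + 2^(-4) + 2^(-6) + 2^(-6) + 2^(-7) + 2^(-7)
    = 0.125 + 0.0625 + 0.015625 + 0.015625 + 0.0078125 + 0.0078125
    = 30/128 = 0.234375
Since 0.234375 <= 1, Kraft's inequality IS satisfied.
A prefix code with these lengths CAN exist.

Kraft sum = 0.234375. Satisfied.


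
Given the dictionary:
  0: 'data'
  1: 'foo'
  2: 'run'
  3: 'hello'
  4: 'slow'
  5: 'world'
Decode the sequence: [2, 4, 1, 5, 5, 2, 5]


Look up each index in the dictionary:
  2 -> 'run'
  4 -> 'slow'
  1 -> 'foo'
  5 -> 'world'
  5 -> 'world'
  2 -> 'run'
  5 -> 'world'

Decoded: "run slow foo world world run world"


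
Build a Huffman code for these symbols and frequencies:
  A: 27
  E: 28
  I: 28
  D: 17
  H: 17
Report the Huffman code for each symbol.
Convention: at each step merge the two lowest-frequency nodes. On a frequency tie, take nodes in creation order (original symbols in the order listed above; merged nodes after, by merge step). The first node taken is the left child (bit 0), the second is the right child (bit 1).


Huffman tree construction:
Step 1: Merge D(17) + H(17) = 34
Step 2: Merge A(27) + E(28) = 55
Step 3: Merge I(28) + (D+H)(34) = 62
Step 4: Merge (A+E)(55) + (I+(D+H))(62) = 117
Read each symbol's code off the tree from the root (left child = 0, right child = 1).

Codes:
  A: 00 (length 2)
  E: 01 (length 2)
  I: 10 (length 2)
  D: 110 (length 3)
  H: 111 (length 3)
Average code length: 268/117 = 2.2906 bits/symbol


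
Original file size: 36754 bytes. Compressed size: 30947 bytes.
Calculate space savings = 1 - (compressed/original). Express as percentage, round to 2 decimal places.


ratio = compressed/original = 30947/36754 = 0.842004
savings = 1 - ratio = 1 - 0.842004 = 0.157996
as a percentage: 0.157996 * 100 = 15.8%

Space savings = 1 - 30947/36754 = 15.8%


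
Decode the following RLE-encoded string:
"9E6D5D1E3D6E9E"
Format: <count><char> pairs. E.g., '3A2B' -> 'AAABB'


Expanding each <count><char> pair:
  9E -> 'EEEEEEEEE'
  6D -> 'DDDDDD'
  5D -> 'DDDDD'
  1E -> 'E'
  3D -> 'DDD'
  6E -> 'EEEEEE'
  9E -> 'EEEEEEEEE'

Decoded = EEEEEEEEEDDDDDDDDDDDEDDDEEEEEEEEEEEEEEE


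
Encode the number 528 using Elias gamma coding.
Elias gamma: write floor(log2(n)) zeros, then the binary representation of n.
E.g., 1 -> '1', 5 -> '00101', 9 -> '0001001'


num_bits = floor(log2(528)) + 1 = 10
leading_zeros = num_bits - 1 = 9
binary(528) = 1000010000

Elias gamma(528) = '000000000' + '1000010000' = 0000000001000010000 (19 bits)
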